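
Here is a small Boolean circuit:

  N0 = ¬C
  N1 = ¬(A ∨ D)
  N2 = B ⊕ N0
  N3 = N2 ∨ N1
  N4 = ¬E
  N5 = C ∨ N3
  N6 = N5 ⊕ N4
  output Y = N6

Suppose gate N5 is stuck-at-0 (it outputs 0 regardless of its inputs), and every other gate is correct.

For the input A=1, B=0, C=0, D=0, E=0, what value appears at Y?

Propagate with N5 forced: N0=1, N1=0, N2=1, N3=1, N4=1, N5=0 [stuck-at-0], N6=1.
So Y = 1. (Without the fault it would be 0.)

1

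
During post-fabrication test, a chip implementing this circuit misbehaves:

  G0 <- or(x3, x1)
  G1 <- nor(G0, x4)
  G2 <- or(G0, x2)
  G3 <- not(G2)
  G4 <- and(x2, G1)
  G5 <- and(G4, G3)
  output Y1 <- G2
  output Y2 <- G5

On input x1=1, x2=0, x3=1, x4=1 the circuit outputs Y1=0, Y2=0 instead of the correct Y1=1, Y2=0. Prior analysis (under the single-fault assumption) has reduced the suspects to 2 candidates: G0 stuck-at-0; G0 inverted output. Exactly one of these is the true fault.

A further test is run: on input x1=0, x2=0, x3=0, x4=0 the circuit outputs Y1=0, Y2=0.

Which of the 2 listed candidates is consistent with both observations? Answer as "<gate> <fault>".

Evaluate each candidate on input x1=0, x2=0, x3=0, x4=0:
  G0 stuck-at-0: G0=0 [stuck-at-0], G1=1, G2=0, G3=1, G4=0, G5=0 → Y1=0, Y2=0 — matches
  G0 inverted output: G0=1 [inverted output], G1=0, G2=1, G3=0, G4=0, G5=0 → Y1=1, Y2=0 — eliminated
Only G0 stuck-at-0 reproduces the observed Y1=0, Y2=0.

G0 stuck-at-0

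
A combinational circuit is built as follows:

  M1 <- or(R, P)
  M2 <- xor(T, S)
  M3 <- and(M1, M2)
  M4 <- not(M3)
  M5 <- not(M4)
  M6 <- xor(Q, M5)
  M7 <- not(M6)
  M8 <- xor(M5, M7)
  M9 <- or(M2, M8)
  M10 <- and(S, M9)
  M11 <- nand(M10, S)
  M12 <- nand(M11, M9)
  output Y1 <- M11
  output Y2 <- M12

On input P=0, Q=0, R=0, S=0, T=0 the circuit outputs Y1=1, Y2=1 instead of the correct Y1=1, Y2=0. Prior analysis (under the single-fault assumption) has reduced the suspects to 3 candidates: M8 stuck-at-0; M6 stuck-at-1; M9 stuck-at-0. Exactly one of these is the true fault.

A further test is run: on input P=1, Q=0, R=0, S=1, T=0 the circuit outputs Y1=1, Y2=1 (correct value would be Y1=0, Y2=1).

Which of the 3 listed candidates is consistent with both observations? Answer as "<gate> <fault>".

Evaluate each candidate on input P=1, Q=0, R=0, S=1, T=0:
  M8 stuck-at-0: M1=1, M2=1, M3=1, M4=0, M5=1, M6=1, M7=0, M8=0 [stuck-at-0], M9=1, M10=1, M11=0, M12=1 → Y1=0, Y2=1 — eliminated
  M6 stuck-at-1: M1=1, M2=1, M3=1, M4=0, M5=1, M6=1 [stuck-at-1], M7=0, M8=1, M9=1, M10=1, M11=0, M12=1 → Y1=0, Y2=1 — eliminated
  M9 stuck-at-0: M1=1, M2=1, M3=1, M4=0, M5=1, M6=1, M7=0, M8=1, M9=0 [stuck-at-0], M10=0, M11=1, M12=1 → Y1=1, Y2=1 — matches
Only M9 stuck-at-0 reproduces the observed Y1=1, Y2=1.

M9 stuck-at-0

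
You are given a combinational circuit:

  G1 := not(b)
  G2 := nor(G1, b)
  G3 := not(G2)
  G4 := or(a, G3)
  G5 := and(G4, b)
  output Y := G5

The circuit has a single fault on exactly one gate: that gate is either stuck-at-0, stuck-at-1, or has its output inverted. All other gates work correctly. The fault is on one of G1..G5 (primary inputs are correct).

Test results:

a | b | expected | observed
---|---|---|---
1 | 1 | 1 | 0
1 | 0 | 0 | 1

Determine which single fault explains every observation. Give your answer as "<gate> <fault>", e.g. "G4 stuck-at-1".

G5 inverted output

Fault-free values for test 1 (a=1, b=1): G1=0, G2=0, G3=1, G4=1, G5=1, giving Y=1. Observed 0.
Test 1: faults giving observed 0 are {G4 stuck-at-0, G4 inverted output, G5 stuck-at-0, G5 inverted output}.
Test 2 (a=1, b=0): fault-free G1=1, G2=0, G3=1, G4=1, G5=0 → 0; observed 1. Eliminates G4 stuck-at-0, G4 inverted output, G5 stuck-at-0.
Only G5 inverted output is consistent with every test.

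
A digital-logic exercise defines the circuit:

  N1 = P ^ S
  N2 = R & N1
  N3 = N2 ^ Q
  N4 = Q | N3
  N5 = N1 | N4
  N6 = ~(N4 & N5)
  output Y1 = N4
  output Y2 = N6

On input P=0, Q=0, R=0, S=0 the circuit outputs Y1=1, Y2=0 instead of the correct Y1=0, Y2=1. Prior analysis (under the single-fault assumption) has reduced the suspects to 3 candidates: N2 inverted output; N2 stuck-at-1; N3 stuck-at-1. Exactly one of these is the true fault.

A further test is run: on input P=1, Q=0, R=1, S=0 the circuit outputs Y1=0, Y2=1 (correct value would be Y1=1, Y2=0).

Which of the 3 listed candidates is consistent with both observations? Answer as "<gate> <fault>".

Evaluate each candidate on input P=1, Q=0, R=1, S=0:
  N2 inverted output: N1=1, N2=0 [inverted output], N3=0, N4=0, N5=1, N6=1 → Y1=0, Y2=1 — matches
  N2 stuck-at-1: N1=1, N2=1 [stuck-at-1], N3=1, N4=1, N5=1, N6=0 → Y1=1, Y2=0 — eliminated
  N3 stuck-at-1: N1=1, N2=1, N3=1 [stuck-at-1], N4=1, N5=1, N6=0 → Y1=1, Y2=0 — eliminated
Only N2 inverted output reproduces the observed Y1=0, Y2=1.

N2 inverted output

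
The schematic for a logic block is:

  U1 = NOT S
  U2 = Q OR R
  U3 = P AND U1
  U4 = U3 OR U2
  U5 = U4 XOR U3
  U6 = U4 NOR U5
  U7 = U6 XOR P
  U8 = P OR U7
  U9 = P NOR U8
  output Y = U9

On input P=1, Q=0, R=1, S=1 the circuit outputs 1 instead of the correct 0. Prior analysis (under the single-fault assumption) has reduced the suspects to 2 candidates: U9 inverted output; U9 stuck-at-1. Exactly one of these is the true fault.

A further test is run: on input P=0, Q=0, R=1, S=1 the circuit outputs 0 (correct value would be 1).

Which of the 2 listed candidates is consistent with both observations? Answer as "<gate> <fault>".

U9 inverted output

Evaluate each candidate on input P=0, Q=0, R=1, S=1:
  U9 inverted output: U1=0, U2=1, U3=0, U4=1, U5=1, U6=0, U7=0, U8=0, U9=0 [inverted output] → 0 — matches
  U9 stuck-at-1: U1=0, U2=1, U3=0, U4=1, U5=1, U6=0, U7=0, U8=0, U9=1 [stuck-at-1] → 1 — eliminated
Only U9 inverted output reproduces the observed 0.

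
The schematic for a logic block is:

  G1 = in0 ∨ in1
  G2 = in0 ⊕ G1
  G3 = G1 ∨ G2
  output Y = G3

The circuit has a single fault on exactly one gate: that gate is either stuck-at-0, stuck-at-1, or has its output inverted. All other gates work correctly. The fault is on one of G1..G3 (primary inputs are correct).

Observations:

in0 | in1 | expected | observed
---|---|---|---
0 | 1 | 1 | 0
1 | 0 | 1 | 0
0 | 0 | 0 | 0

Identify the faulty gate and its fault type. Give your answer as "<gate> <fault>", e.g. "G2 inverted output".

Fault-free values for test 1 (in0=0, in1=1): G1=1, G2=1, G3=1, giving Y=1. Observed 0.
Test 1: faults giving observed 0 are {G1 stuck-at-0, G1 inverted output, G3 stuck-at-0, G3 inverted output}.
Test 2 (in0=1, in1=0): fault-free G1=1, G2=0, G3=1 → 1; observed 0. Eliminates G1 stuck-at-0, G1 inverted output.
Test 3 (in0=0, in1=0): fault-free G1=0, G2=0, G3=0 → 0; observed 0. Eliminates G3 inverted output.
Only G3 stuck-at-0 is consistent with every test.

G3 stuck-at-0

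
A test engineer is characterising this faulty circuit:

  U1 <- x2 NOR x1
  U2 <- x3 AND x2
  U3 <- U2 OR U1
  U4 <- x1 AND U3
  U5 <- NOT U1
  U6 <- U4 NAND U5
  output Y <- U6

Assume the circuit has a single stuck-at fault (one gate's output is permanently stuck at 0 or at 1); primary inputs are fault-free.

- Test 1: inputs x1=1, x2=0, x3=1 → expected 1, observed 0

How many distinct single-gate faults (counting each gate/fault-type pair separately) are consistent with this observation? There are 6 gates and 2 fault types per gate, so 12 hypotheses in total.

4

Fault-free: U1=0, U2=0, U3=0, U4=0, U5=1, U6=1 → 1. Observed 0.
  U1 stuck-at-0: output 1 ✗
  U1 stuck-at-1: output 1 ✗
  U2 stuck-at-0: output 1 ✗
  U2 stuck-at-1: output 0 ✓
  U3 stuck-at-0: output 1 ✗
  U3 stuck-at-1: output 0 ✓
  U4 stuck-at-0: output 1 ✗
  U4 stuck-at-1: output 0 ✓
  U5 stuck-at-0: output 1 ✗
  U5 stuck-at-1: output 1 ✗
  U6 stuck-at-0: output 0 ✓
  U6 stuck-at-1: output 1 ✗
Consistent faults: {U2 stuck-at-1, U3 stuck-at-1, U4 stuck-at-1, U6 stuck-at-0} — 4 in all.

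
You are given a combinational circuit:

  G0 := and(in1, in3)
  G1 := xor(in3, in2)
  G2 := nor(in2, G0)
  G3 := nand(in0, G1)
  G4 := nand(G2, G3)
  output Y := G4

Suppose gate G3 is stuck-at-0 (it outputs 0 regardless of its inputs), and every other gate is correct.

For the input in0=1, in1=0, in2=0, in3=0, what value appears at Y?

1

Propagate with G3 forced: G0=0, G1=0, G2=1, G3=0 [stuck-at-0], G4=1.
So Y = 1. (Without the fault it would be 0.)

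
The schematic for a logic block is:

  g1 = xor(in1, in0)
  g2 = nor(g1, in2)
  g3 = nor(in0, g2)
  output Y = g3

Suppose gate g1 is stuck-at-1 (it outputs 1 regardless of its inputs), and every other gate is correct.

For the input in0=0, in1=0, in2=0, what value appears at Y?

1

Propagate with g1 forced: g1=1 [stuck-at-1], g2=0, g3=1.
So Y = 1. (Without the fault it would be 0.)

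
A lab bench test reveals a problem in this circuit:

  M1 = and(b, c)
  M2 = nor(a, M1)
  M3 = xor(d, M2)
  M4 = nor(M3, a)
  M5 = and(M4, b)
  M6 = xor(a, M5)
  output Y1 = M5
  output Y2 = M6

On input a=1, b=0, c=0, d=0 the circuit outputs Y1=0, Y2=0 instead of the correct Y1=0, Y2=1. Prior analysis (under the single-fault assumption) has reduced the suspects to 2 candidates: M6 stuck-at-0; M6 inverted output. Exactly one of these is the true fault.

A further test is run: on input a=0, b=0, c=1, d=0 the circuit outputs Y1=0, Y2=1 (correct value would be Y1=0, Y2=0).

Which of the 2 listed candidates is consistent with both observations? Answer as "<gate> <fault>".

Evaluate each candidate on input a=0, b=0, c=1, d=0:
  M6 stuck-at-0: M1=0, M2=1, M3=1, M4=0, M5=0, M6=0 [stuck-at-0] → Y1=0, Y2=0 — eliminated
  M6 inverted output: M1=0, M2=1, M3=1, M4=0, M5=0, M6=1 [inverted output] → Y1=0, Y2=1 — matches
Only M6 inverted output reproduces the observed Y1=0, Y2=1.

M6 inverted output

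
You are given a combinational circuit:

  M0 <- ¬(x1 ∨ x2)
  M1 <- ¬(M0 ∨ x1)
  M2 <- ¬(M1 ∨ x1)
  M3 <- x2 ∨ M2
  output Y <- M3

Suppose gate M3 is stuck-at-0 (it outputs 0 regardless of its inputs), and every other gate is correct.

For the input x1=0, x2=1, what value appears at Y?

0

Propagate with M3 forced: M0=0, M1=1, M2=0, M3=0 [stuck-at-0].
So Y = 0. (Without the fault it would be 1.)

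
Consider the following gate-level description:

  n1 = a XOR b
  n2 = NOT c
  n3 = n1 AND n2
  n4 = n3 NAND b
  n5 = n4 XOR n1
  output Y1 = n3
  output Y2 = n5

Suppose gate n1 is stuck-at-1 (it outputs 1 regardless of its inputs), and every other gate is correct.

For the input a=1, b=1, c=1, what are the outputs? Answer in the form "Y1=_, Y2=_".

Y1=0, Y2=0

Propagate with n1 forced: n1=1 [stuck-at-1], n2=0, n3=0, n4=1, n5=0.
So the outputs are Y1=0, Y2=0. (Without the fault they would be Y1=0, Y2=1.)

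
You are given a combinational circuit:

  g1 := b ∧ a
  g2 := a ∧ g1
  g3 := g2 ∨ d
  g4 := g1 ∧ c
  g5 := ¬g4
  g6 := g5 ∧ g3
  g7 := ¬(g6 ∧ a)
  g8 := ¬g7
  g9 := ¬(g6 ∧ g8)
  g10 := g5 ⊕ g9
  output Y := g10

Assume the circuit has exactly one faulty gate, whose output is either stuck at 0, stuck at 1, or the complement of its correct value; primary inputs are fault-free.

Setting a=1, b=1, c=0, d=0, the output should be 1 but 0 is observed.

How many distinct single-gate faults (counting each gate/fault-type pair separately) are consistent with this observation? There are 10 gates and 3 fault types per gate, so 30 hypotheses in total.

Fault-free: g1=1, g2=1, g3=1, g4=0, g5=1, g6=1, g7=0, g8=1, g9=0, g10=1 → 1. Observed 0.
  g1: stuck-at-0, inverted output ✓; others ✗
  g2: stuck-at-0, inverted output ✓; others ✗
  g3: stuck-at-0, inverted output ✓; others ✗
  g4: none of the 3 fault types match ✗
  g5: none of the 3 fault types match ✗
  g6: stuck-at-0, inverted output ✓; others ✗
  g7: stuck-at-1, inverted output ✓; others ✗
  g8: stuck-at-0, inverted output ✓; others ✗
  g9: stuck-at-1, inverted output ✓; others ✗
  g10: stuck-at-0, inverted output ✓; others ✗
Consistent faults: {g1 stuck-at-0, g1 inverted output, g2 stuck-at-0, g2 inverted output, g3 stuck-at-0, g3 inverted output, g6 stuck-at-0, g6 inverted output, g7 stuck-at-1, g7 inverted output, g8 stuck-at-0, g8 inverted output, g9 stuck-at-1, g9 inverted output, g10 stuck-at-0, g10 inverted output} — 16 in all.

16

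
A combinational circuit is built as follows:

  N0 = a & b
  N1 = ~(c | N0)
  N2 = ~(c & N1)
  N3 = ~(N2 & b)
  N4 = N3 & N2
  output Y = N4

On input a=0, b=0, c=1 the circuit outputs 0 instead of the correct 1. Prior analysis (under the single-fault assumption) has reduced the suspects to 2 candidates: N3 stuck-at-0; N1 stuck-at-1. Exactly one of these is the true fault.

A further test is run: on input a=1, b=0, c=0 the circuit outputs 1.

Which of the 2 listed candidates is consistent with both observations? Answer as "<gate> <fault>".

N1 stuck-at-1

Evaluate each candidate on input a=1, b=0, c=0:
  N3 stuck-at-0: N0=0, N1=1, N2=1, N3=0 [stuck-at-0], N4=0 → 0 — eliminated
  N1 stuck-at-1: N0=0, N1=1 [stuck-at-1], N2=1, N3=1, N4=1 → 1 — matches
Only N1 stuck-at-1 reproduces the observed 1.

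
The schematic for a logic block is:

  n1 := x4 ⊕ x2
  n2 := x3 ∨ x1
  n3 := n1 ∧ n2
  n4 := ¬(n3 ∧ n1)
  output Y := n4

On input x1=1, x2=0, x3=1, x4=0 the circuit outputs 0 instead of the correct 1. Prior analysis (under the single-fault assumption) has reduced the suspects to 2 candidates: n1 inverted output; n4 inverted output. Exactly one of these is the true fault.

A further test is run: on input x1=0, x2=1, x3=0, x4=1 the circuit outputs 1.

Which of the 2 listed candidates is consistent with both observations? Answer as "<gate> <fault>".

Evaluate each candidate on input x1=0, x2=1, x3=0, x4=1:
  n1 inverted output: n1=1 [inverted output], n2=0, n3=0, n4=1 → 1 — matches
  n4 inverted output: n1=0, n2=0, n3=0, n4=0 [inverted output] → 0 — eliminated
Only n1 inverted output reproduces the observed 1.

n1 inverted output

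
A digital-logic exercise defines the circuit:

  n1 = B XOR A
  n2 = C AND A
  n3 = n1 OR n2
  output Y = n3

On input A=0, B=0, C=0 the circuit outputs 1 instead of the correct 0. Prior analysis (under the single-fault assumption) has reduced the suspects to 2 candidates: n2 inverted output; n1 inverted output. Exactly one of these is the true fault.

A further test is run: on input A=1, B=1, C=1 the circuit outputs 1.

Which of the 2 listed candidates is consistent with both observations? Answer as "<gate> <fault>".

n1 inverted output

Evaluate each candidate on input A=1, B=1, C=1:
  n2 inverted output: n1=0, n2=0 [inverted output], n3=0 → 0 — eliminated
  n1 inverted output: n1=1 [inverted output], n2=1, n3=1 → 1 — matches
Only n1 inverted output reproduces the observed 1.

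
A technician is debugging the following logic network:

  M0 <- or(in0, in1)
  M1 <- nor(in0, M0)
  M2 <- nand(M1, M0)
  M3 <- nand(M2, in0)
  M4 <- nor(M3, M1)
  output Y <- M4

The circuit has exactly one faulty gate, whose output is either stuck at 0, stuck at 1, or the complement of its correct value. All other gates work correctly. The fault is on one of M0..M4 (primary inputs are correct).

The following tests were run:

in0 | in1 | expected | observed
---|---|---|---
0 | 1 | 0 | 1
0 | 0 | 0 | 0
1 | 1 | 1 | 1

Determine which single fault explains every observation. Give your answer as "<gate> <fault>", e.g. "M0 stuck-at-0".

Fault-free values for test 1 (in0=0, in1=1): M0=1, M1=0, M2=1, M3=1, M4=0, giving Y=0. Observed 1.
Test 1: faults giving observed 1 are {M3 stuck-at-0, M3 inverted output, M4 stuck-at-1, M4 inverted output}.
Test 2 (in0=0, in1=0): fault-free M0=0, M1=1, M2=1, M3=1, M4=0 → 0; observed 0. Eliminates M4 stuck-at-1, M4 inverted output.
Test 3 (in0=1, in1=1): fault-free M0=1, M1=0, M2=1, M3=0, M4=1 → 1; observed 1. Eliminates M3 inverted output.
Only M3 stuck-at-0 is consistent with every test.

M3 stuck-at-0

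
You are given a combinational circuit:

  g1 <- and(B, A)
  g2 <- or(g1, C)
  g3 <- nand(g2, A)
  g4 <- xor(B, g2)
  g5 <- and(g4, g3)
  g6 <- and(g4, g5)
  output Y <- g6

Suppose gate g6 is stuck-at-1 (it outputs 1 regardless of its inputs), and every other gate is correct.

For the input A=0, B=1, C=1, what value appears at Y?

Propagate with g6 forced: g1=0, g2=1, g3=1, g4=0, g5=0, g6=1 [stuck-at-1].
So Y = 1. (Without the fault it would be 0.)

1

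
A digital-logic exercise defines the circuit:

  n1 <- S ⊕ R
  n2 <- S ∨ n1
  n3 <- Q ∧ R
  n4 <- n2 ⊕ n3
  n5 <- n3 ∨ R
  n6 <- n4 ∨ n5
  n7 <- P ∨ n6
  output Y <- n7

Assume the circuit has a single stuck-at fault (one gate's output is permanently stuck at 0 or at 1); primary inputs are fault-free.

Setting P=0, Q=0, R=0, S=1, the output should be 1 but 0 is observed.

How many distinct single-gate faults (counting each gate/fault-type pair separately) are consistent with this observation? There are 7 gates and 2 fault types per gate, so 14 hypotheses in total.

4

Fault-free: n1=1, n2=1, n3=0, n4=1, n5=0, n6=1, n7=1 → 1. Observed 0.
  n1 stuck-at-0: output 1 ✗
  n1 stuck-at-1: output 1 ✗
  n2 stuck-at-0: output 0 ✓
  n2 stuck-at-1: output 1 ✗
  n3 stuck-at-0: output 1 ✗
  n3 stuck-at-1: output 1 ✗
  n4 stuck-at-0: output 0 ✓
  n4 stuck-at-1: output 1 ✗
  n5 stuck-at-0: output 1 ✗
  n5 stuck-at-1: output 1 ✗
  n6 stuck-at-0: output 0 ✓
  n6 stuck-at-1: output 1 ✗
  n7 stuck-at-0: output 0 ✓
  n7 stuck-at-1: output 1 ✗
Consistent faults: {n2 stuck-at-0, n4 stuck-at-0, n6 stuck-at-0, n7 stuck-at-0} — 4 in all.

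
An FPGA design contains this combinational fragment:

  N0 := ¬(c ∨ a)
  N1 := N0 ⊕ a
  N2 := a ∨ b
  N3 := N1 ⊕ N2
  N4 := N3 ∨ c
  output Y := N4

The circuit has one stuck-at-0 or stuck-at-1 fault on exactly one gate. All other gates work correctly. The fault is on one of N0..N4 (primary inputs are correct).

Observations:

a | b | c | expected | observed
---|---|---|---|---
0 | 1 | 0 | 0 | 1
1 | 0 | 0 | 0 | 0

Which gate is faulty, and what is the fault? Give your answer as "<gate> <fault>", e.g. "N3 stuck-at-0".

Fault-free values for test 1 (a=0, b=1, c=0): N0=1, N1=1, N2=1, N3=0, N4=0, giving Y=0. Observed 1.
Test 1: faults giving observed 1 are {N0 stuck-at-0, N1 stuck-at-0, N2 stuck-at-0, N3 stuck-at-1, N4 stuck-at-1}.
Test 2 (a=1, b=0, c=0): fault-free N0=0, N1=1, N2=1, N3=0, N4=0 → 0; observed 0. Eliminates N1 stuck-at-0, N2 stuck-at-0, N3 stuck-at-1, N4 stuck-at-1.
Only N0 stuck-at-0 is consistent with every test.

N0 stuck-at-0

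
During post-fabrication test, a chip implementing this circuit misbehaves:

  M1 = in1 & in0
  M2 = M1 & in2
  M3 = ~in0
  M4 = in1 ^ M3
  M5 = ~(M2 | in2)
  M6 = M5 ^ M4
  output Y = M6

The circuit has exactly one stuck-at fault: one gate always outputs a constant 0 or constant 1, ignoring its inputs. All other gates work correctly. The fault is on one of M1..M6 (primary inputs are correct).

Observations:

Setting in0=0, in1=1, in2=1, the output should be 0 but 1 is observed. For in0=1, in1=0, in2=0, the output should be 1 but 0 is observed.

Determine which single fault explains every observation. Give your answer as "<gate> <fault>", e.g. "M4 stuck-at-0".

M4 stuck-at-1

Fault-free values for test 1 (in0=0, in1=1, in2=1): M1=0, M2=0, M3=1, M4=0, M5=0, M6=0, giving Y=0. Observed 1.
Test 1: faults giving observed 1 are {M3 stuck-at-0, M4 stuck-at-1, M5 stuck-at-1, M6 stuck-at-1}.
Test 2 (in0=1, in1=0, in2=0): fault-free M1=0, M2=0, M3=0, M4=0, M5=1, M6=1 → 1; observed 0. Eliminates M3 stuck-at-0, M5 stuck-at-1, M6 stuck-at-1.
Only M4 stuck-at-1 is consistent with every test.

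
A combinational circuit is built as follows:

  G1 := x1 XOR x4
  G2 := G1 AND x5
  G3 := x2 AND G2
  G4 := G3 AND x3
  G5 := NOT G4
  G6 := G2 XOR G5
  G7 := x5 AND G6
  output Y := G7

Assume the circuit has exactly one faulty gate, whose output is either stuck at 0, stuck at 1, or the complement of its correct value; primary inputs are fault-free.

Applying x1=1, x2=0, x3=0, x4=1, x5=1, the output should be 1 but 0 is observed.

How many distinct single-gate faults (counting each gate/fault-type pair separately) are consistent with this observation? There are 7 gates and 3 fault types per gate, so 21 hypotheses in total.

12

Fault-free: G1=0, G2=0, G3=0, G4=0, G5=1, G6=1, G7=1 → 1. Observed 0.
  G1: stuck-at-1, inverted output ✓; others ✗
  G2: stuck-at-1, inverted output ✓; others ✗
  G3: none of the 3 fault types match ✗
  G4: stuck-at-1, inverted output ✓; others ✗
  G5: stuck-at-0, inverted output ✓; others ✗
  G6: stuck-at-0, inverted output ✓; others ✗
  G7: stuck-at-0, inverted output ✓; others ✗
Consistent faults: {G1 stuck-at-1, G1 inverted output, G2 stuck-at-1, G2 inverted output, G4 stuck-at-1, G4 inverted output, G5 stuck-at-0, G5 inverted output, G6 stuck-at-0, G6 inverted output, G7 stuck-at-0, G7 inverted output} — 12 in all.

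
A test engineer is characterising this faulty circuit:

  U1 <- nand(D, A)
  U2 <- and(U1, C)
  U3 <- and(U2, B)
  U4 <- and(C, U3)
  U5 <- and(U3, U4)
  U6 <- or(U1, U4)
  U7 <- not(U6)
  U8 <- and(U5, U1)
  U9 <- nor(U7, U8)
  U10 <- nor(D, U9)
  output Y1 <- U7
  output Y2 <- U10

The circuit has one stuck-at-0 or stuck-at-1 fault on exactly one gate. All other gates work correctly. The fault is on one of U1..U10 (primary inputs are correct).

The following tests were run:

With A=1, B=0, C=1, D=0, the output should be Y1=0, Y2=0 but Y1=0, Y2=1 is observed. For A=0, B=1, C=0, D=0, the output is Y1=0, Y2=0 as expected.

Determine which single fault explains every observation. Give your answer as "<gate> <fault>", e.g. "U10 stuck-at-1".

Fault-free values for test 1 (A=1, B=0, C=1, D=0): U1=1, U2=1, U3=0, U4=0, U5=0, U6=1, U7=0, U8=0, U9=1, U10=0, giving Y1=0, Y2=0. Observed Y1=0, Y2=1.
Test 1: faults giving observed Y1=0, Y2=1 are {U3 stuck-at-1, U5 stuck-at-1, U8 stuck-at-1, U9 stuck-at-0, U10 stuck-at-1}.
Test 2 (A=0, B=1, C=0, D=0): fault-free U1=1, U2=0, U3=0, U4=0, U5=0, U6=1, U7=0, U8=0, U9=1, U10=0 → Y1=0, Y2=0; observed Y1=0, Y2=0. Eliminates U5 stuck-at-1, U8 stuck-at-1, U9 stuck-at-0, U10 stuck-at-1.
Only U3 stuck-at-1 is consistent with every test.

U3 stuck-at-1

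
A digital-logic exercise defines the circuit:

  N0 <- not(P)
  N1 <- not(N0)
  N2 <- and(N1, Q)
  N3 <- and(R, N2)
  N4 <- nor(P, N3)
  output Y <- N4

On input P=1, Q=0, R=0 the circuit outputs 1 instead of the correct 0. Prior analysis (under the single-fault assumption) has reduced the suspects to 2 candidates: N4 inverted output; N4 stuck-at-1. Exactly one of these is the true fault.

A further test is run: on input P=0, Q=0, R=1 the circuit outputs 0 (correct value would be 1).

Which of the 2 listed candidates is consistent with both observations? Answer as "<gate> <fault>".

N4 inverted output

Evaluate each candidate on input P=0, Q=0, R=1:
  N4 inverted output: N0=1, N1=0, N2=0, N3=0, N4=0 [inverted output] → 0 — matches
  N4 stuck-at-1: N0=1, N1=0, N2=0, N3=0, N4=1 [stuck-at-1] → 1 — eliminated
Only N4 inverted output reproduces the observed 0.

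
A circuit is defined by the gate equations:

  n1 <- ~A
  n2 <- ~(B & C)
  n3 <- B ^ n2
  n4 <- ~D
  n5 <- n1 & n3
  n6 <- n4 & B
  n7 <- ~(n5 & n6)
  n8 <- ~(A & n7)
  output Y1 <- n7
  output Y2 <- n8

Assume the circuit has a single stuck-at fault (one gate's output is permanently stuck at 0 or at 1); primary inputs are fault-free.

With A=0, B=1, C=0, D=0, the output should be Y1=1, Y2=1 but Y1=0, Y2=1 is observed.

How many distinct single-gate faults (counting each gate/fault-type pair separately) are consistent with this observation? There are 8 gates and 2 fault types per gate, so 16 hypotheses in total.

4

Fault-free: n1=1, n2=1, n3=0, n4=1, n5=0, n6=1, n7=1, n8=1 → Y1=1, Y2=1. Observed Y1=0, Y2=1.
  n1: none of the 2 fault types match ✗
  n2: stuck-at-0 ✓; others ✗
  n3: stuck-at-1 ✓; others ✗
  n4: none of the 2 fault types match ✗
  n5: stuck-at-1 ✓; others ✗
  n6: none of the 2 fault types match ✗
  n7: stuck-at-0 ✓; others ✗
  n8: none of the 2 fault types match ✗
Consistent faults: {n2 stuck-at-0, n3 stuck-at-1, n5 stuck-at-1, n7 stuck-at-0} — 4 in all.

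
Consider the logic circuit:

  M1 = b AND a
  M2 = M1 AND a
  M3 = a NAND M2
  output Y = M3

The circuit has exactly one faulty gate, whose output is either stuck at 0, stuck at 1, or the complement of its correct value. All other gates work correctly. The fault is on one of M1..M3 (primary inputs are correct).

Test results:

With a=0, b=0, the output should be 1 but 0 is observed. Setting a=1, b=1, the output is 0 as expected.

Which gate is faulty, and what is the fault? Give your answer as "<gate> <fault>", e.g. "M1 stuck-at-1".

M3 stuck-at-0

Fault-free values for test 1 (a=0, b=0): M1=0, M2=0, M3=1, giving Y=1. Observed 0.
Test 1: faults giving observed 0 are {M3 stuck-at-0, M3 inverted output}.
Test 2 (a=1, b=1): fault-free M1=1, M2=1, M3=0 → 0; observed 0. Eliminates M3 inverted output.
Only M3 stuck-at-0 is consistent with every test.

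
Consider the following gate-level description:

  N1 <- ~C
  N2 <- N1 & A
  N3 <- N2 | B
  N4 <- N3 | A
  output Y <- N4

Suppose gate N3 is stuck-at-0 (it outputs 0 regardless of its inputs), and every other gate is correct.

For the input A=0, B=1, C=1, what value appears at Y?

Propagate with N3 forced: N1=0, N2=0, N3=0 [stuck-at-0], N4=0.
So Y = 0. (Without the fault it would be 1.)

0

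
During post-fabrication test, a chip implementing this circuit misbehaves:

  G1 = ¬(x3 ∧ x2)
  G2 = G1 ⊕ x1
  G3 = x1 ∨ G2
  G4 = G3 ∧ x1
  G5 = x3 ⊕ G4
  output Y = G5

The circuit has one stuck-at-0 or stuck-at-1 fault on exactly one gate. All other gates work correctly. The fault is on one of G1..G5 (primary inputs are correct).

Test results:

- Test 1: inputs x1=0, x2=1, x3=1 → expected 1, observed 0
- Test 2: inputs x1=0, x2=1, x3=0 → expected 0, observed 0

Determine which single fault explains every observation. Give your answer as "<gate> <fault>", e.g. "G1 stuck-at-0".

G5 stuck-at-0

Fault-free values for test 1 (x1=0, x2=1, x3=1): G1=0, G2=0, G3=0, G4=0, G5=1, giving Y=1. Observed 0.
Test 1: faults giving observed 0 are {G4 stuck-at-1, G5 stuck-at-0}.
Test 2 (x1=0, x2=1, x3=0): fault-free G1=1, G2=1, G3=1, G4=0, G5=0 → 0; observed 0. Eliminates G4 stuck-at-1.
Only G5 stuck-at-0 is consistent with every test.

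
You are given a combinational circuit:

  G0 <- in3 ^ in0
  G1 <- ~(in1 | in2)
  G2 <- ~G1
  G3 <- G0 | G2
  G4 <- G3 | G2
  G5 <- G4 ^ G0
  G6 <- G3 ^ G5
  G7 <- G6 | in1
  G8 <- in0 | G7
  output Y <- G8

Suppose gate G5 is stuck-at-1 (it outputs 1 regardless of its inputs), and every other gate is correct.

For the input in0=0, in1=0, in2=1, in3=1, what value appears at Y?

0

Propagate with G5 forced: G0=1, G1=0, G2=1, G3=1, G4=1, G5=1 [stuck-at-1], G6=0, G7=0, G8=0.
So Y = 0. (Without the fault it would be 1.)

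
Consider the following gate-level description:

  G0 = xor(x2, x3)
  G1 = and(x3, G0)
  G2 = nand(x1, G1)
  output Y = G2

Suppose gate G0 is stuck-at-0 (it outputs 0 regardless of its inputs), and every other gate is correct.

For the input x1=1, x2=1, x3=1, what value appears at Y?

1

Propagate with G0 forced: G0=0 [stuck-at-0], G1=0, G2=1.
So Y = 1. (Same as the fault-free value — the fault is masked on this input.)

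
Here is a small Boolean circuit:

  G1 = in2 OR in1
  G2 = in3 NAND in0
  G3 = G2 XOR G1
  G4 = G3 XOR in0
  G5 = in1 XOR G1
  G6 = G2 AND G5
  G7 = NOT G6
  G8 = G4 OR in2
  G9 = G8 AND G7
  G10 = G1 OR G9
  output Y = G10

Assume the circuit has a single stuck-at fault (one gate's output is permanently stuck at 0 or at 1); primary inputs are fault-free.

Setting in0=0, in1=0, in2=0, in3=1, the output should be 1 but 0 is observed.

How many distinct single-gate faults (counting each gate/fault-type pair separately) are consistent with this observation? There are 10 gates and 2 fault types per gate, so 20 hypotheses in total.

Fault-free: G1=0, G2=1, G3=1, G4=1, G5=0, G6=0, G7=1, G8=1, G9=1, G10=1 → 1. Observed 0.
  G1: none of the 2 fault types match ✗
  G2: stuck-at-0 ✓; others ✗
  G3: stuck-at-0 ✓; others ✗
  G4: stuck-at-0 ✓; others ✗
  G5: stuck-at-1 ✓; others ✗
  G6: stuck-at-1 ✓; others ✗
  G7: stuck-at-0 ✓; others ✗
  G8: stuck-at-0 ✓; others ✗
  G9: stuck-at-0 ✓; others ✗
  G10: stuck-at-0 ✓; others ✗
Consistent faults: {G2 stuck-at-0, G3 stuck-at-0, G4 stuck-at-0, G5 stuck-at-1, G6 stuck-at-1, G7 stuck-at-0, G8 stuck-at-0, G9 stuck-at-0, G10 stuck-at-0} — 9 in all.

9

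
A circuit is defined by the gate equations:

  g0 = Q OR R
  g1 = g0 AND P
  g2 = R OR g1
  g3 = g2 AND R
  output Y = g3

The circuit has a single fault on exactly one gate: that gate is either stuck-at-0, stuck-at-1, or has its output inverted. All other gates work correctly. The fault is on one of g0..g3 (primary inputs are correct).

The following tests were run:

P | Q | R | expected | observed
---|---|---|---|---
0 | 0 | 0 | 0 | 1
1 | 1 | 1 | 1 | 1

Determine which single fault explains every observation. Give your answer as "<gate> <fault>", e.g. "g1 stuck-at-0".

g3 stuck-at-1

Fault-free values for test 1 (P=0, Q=0, R=0): g0=0, g1=0, g2=0, g3=0, giving Y=0. Observed 1.
Test 1: faults giving observed 1 are {g3 stuck-at-1, g3 inverted output}.
Test 2 (P=1, Q=1, R=1): fault-free g0=1, g1=1, g2=1, g3=1 → 1; observed 1. Eliminates g3 inverted output.
Only g3 stuck-at-1 is consistent with every test.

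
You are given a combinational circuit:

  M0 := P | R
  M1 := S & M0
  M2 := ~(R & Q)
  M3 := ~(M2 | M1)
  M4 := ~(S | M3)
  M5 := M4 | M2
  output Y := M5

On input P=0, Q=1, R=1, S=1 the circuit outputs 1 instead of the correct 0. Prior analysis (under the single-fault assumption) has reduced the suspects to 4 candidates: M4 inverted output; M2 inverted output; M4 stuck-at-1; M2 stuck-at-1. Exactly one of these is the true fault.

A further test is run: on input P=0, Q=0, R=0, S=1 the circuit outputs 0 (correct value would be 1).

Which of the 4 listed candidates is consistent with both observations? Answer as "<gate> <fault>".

Evaluate each candidate on input P=0, Q=0, R=0, S=1:
  M4 inverted output: M0=0, M1=0, M2=1, M3=0, M4=1 [inverted output], M5=1 → 1 — eliminated
  M2 inverted output: M0=0, M1=0, M2=0 [inverted output], M3=1, M4=0, M5=0 → 0 — matches
  M4 stuck-at-1: M0=0, M1=0, M2=1, M3=0, M4=1 [stuck-at-1], M5=1 → 1 — eliminated
  M2 stuck-at-1: M0=0, M1=0, M2=1 [stuck-at-1], M3=0, M4=0, M5=1 → 1 — eliminated
Only M2 inverted output reproduces the observed 0.

M2 inverted output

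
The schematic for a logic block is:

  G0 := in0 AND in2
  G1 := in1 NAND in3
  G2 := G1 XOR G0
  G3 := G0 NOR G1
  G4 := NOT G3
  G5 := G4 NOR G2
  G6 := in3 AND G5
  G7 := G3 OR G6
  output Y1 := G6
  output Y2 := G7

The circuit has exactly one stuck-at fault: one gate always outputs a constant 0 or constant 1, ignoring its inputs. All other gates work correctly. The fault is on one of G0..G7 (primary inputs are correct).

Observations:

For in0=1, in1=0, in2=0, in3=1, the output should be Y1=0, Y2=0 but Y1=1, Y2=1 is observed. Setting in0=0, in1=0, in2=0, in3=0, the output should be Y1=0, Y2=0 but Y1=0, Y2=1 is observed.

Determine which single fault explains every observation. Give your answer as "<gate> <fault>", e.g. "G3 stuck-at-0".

Fault-free values for test 1 (in0=1, in1=0, in2=0, in3=1): G0=0, G1=1, G2=1, G3=0, G4=1, G5=0, G6=0, G7=0, giving Y1=0, Y2=0. Observed Y1=1, Y2=1.
Test 1: faults giving observed Y1=1, Y2=1 are {G1 stuck-at-0, G5 stuck-at-1, G6 stuck-at-1}.
Test 2 (in0=0, in1=0, in2=0, in3=0): fault-free G0=0, G1=1, G2=1, G3=0, G4=1, G5=0, G6=0, G7=0 → Y1=0, Y2=0; observed Y1=0, Y2=1. Eliminates G5 stuck-at-1, G6 stuck-at-1.
Only G1 stuck-at-0 is consistent with every test.

G1 stuck-at-0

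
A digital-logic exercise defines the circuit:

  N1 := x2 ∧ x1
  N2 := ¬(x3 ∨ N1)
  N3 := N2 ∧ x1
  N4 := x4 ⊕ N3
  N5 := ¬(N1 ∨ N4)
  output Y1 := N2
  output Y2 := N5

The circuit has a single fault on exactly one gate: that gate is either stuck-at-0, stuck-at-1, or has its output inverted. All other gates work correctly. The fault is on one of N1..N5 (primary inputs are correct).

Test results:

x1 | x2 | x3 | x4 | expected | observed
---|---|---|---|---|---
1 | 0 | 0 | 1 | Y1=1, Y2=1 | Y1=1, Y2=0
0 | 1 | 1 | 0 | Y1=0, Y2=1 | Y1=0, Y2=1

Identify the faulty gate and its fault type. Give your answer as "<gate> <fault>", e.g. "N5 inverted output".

N3 stuck-at-0

Fault-free values for test 1 (x1=1, x2=0, x3=0, x4=1): N1=0, N2=1, N3=1, N4=0, N5=1, giving Y1=1, Y2=1. Observed Y1=1, Y2=0.
Test 1: faults giving observed Y1=1, Y2=0 are {N3 stuck-at-0, N3 inverted output, N4 stuck-at-1, N4 inverted output, N5 stuck-at-0, N5 inverted output}.
Test 2 (x1=0, x2=1, x3=1, x4=0): fault-free N1=0, N2=0, N3=0, N4=0, N5=1 → Y1=0, Y2=1; observed Y1=0, Y2=1. Eliminates N3 inverted output, N4 stuck-at-1, N4 inverted output, N5 stuck-at-0, N5 inverted output.
Only N3 stuck-at-0 is consistent with every test.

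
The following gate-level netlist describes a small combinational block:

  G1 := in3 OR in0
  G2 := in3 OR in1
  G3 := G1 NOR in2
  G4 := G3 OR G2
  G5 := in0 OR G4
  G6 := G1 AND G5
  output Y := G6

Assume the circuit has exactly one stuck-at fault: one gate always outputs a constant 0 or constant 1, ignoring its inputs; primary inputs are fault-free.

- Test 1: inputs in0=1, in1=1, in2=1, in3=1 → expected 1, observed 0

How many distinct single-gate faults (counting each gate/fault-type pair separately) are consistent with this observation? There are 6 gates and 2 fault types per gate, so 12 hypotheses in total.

Fault-free: G1=1, G2=1, G3=0, G4=1, G5=1, G6=1 → 1. Observed 0.
  G1 stuck-at-0: output 0 ✓
  G1 stuck-at-1: output 1 ✗
  G2 stuck-at-0: output 1 ✗
  G2 stuck-at-1: output 1 ✗
  G3 stuck-at-0: output 1 ✗
  G3 stuck-at-1: output 1 ✗
  G4 stuck-at-0: output 1 ✗
  G4 stuck-at-1: output 1 ✗
  G5 stuck-at-0: output 0 ✓
  G5 stuck-at-1: output 1 ✗
  G6 stuck-at-0: output 0 ✓
  G6 stuck-at-1: output 1 ✗
Consistent faults: {G1 stuck-at-0, G5 stuck-at-0, G6 stuck-at-0} — 3 in all.

3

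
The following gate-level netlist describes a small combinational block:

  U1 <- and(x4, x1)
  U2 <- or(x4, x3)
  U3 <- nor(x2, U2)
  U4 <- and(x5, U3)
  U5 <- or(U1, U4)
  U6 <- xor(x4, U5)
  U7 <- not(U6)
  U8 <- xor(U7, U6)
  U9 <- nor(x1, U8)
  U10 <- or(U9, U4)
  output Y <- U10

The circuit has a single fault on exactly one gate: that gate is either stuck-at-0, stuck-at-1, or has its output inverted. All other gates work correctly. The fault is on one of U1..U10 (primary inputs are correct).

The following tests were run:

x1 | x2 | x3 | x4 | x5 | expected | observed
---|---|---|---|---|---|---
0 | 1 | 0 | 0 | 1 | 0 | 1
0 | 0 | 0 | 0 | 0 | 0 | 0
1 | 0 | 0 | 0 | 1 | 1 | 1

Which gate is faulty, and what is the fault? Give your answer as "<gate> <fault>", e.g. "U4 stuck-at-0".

Fault-free values for test 1 (x1=0, x2=1, x3=0, x4=0, x5=1): U1=0, U2=0, U3=0, U4=0, U5=0, U6=0, U7=1, U8=1, U9=0, U10=0, giving Y=0. Observed 1.
Test 1: faults giving observed 1 are {U3 stuck-at-1, U3 inverted output, U4 stuck-at-1, U4 inverted output, U7 stuck-at-0, U7 inverted output, U8 stuck-at-0, U8 inverted output, U9 stuck-at-1, U9 inverted output, U10 stuck-at-1, U10 inverted output}.
Test 2 (x1=0, x2=0, x3=0, x4=0, x5=0): fault-free U1=0, U2=0, U3=1, U4=0, U5=0, U6=0, U7=1, U8=1, U9=0, U10=0 → 0; observed 0. Eliminates U4 stuck-at-1, U4 inverted output, U7 stuck-at-0, U7 inverted output, U8 stuck-at-0, U8 inverted output, U9 stuck-at-1, U9 inverted output, U10 stuck-at-1, U10 inverted output.
Test 3 (x1=1, x2=0, x3=0, x4=0, x5=1): fault-free U1=0, U2=0, U3=1, U4=1, U5=1, U6=1, U7=0, U8=1, U9=0, U10=1 → 1; observed 1. Eliminates U3 inverted output.
Only U3 stuck-at-1 is consistent with every test.

U3 stuck-at-1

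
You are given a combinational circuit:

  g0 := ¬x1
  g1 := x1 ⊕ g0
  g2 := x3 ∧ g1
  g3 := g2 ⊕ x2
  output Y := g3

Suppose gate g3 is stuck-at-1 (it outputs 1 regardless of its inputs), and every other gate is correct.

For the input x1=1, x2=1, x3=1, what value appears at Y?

1

Propagate with g3 forced: g0=0, g1=1, g2=1, g3=1 [stuck-at-1].
So Y = 1. (Without the fault it would be 0.)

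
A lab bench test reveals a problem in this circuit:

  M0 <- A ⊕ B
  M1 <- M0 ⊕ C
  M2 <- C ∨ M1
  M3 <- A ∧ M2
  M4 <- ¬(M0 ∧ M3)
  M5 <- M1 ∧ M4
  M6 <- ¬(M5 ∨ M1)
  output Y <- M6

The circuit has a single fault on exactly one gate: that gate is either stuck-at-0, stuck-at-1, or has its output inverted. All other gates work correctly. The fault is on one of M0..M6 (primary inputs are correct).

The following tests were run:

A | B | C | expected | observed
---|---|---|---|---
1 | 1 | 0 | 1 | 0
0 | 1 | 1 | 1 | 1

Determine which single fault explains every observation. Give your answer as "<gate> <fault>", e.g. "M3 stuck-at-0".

Fault-free values for test 1 (A=1, B=1, C=0): M0=0, M1=0, M2=0, M3=0, M4=1, M5=0, M6=1, giving Y=1. Observed 0.
Test 1: faults giving observed 0 are {M0 stuck-at-1, M0 inverted output, M1 stuck-at-1, M1 inverted output, M5 stuck-at-1, M5 inverted output, M6 stuck-at-0, M6 inverted output}.
Test 2 (A=0, B=1, C=1): fault-free M0=1, M1=0, M2=1, M3=0, M4=1, M5=0, M6=1 → 1; observed 1. Eliminates M0 inverted output, M1 stuck-at-1, M1 inverted output, M5 stuck-at-1, M5 inverted output, M6 stuck-at-0, M6 inverted output.
Only M0 stuck-at-1 is consistent with every test.

M0 stuck-at-1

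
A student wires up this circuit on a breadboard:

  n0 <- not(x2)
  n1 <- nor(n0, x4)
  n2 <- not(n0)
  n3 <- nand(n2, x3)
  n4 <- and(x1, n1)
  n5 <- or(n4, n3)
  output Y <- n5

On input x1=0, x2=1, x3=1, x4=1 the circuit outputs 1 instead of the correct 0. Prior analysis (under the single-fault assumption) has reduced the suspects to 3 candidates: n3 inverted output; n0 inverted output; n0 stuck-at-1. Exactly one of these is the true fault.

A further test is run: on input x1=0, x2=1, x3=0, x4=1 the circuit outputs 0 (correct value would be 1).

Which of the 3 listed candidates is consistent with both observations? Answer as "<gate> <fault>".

Evaluate each candidate on input x1=0, x2=1, x3=0, x4=1:
  n3 inverted output: n0=0, n1=0, n2=1, n3=0 [inverted output], n4=0, n5=0 → 0 — matches
  n0 inverted output: n0=1 [inverted output], n1=0, n2=0, n3=1, n4=0, n5=1 → 1 — eliminated
  n0 stuck-at-1: n0=1 [stuck-at-1], n1=0, n2=0, n3=1, n4=0, n5=1 → 1 — eliminated
Only n3 inverted output reproduces the observed 0.

n3 inverted output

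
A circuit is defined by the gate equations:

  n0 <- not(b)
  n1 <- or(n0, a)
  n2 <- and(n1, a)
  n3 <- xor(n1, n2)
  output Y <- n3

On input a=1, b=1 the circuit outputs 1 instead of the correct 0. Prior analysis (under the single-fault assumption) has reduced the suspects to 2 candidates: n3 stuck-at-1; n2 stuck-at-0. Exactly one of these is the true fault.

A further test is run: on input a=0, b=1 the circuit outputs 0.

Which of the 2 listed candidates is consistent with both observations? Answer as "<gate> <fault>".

n2 stuck-at-0

Evaluate each candidate on input a=0, b=1:
  n3 stuck-at-1: n0=0, n1=0, n2=0, n3=1 [stuck-at-1] → 1 — eliminated
  n2 stuck-at-0: n0=0, n1=0, n2=0 [stuck-at-0], n3=0 → 0 — matches
Only n2 stuck-at-0 reproduces the observed 0.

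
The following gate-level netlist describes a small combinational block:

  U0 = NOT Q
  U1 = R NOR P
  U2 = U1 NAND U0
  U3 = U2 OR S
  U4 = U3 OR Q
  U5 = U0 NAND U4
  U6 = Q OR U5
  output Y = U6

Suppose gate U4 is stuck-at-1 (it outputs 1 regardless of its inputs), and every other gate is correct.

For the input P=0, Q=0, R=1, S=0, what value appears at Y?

Propagate with U4 forced: U0=1, U1=0, U2=1, U3=1, U4=1 [stuck-at-1], U5=0, U6=0.
So Y = 0. (Same as the fault-free value — the fault is masked on this input.)

0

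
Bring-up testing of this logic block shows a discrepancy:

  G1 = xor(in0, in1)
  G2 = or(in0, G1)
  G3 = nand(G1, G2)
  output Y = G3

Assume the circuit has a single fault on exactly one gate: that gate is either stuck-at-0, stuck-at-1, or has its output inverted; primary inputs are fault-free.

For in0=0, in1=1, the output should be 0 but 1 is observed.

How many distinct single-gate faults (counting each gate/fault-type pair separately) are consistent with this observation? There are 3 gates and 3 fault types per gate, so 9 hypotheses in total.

6

Fault-free: G1=1, G2=1, G3=0 → 0. Observed 1.
  G1 stuck-at-0: output 1 ✓
  G1 stuck-at-1: output 0 ✗
  G1 inverted output: output 1 ✓
  G2 stuck-at-0: output 1 ✓
  G2 stuck-at-1: output 0 ✗
  G2 inverted output: output 1 ✓
  G3 stuck-at-0: output 0 ✗
  G3 stuck-at-1: output 1 ✓
  G3 inverted output: output 1 ✓
Consistent faults: {G1 stuck-at-0, G1 inverted output, G2 stuck-at-0, G2 inverted output, G3 stuck-at-1, G3 inverted output} — 6 in all.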